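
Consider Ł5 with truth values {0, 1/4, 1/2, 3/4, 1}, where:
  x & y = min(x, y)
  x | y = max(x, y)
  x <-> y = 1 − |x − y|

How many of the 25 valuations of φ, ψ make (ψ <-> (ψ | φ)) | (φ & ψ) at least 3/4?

19

value 1: 15 assignments (counts)
value 3/4: 4 assignments (counts)
value 1/2: 3 assignments
value 1/4: 2 assignments
value 0: 1 assignment
So 19 of the 25 assignments meet the threshold.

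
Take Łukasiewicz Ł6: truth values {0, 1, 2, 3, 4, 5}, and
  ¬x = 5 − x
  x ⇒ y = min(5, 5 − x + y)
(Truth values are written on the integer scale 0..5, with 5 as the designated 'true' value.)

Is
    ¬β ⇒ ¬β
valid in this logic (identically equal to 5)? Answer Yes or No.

β = 0 ↦ 5
β = 1 ↦ 5
β = 2 ↦ 5
β = 3 ↦ 5
β = 4 ↦ 5
β = 5 ↦ 5
Every assignment gives a value ≥ 5.

Yes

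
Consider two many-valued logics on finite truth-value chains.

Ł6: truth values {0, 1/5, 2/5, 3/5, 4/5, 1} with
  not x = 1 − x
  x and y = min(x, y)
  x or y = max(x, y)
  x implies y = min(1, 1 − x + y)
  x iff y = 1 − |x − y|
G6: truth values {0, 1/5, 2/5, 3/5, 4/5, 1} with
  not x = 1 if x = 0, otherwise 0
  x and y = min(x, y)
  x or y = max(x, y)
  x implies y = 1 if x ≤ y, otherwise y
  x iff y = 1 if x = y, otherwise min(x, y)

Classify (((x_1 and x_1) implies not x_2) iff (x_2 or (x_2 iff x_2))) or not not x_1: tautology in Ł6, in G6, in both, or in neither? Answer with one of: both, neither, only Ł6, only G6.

only G6

In Ł6: at x_1 = 1/5, x_2 = 1 the value is 4/5 — not a tautology.
In G6: every assignment gives 1 — tautology.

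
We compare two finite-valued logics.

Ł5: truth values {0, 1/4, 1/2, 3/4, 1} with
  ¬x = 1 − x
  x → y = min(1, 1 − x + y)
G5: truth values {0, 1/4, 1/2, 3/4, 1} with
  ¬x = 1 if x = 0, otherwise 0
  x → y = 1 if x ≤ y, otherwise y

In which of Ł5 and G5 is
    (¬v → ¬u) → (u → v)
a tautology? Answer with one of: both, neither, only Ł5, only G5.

only Ł5

In Ł5: every assignment gives 1 — tautology.
In G5: at u = 1/2, v = 1/4 the value is 1/4 — not a tautology.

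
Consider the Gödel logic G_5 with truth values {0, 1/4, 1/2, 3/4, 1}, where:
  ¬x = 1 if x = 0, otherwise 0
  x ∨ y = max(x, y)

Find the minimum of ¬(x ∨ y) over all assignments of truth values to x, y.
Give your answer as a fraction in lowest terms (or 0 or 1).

Take x = 0, y = 1/4:
x ∨ y = 0 ∨ 1/4 = 1/4
¬(x ∨ y) = ¬1/4 = 0
No assignment yields a value below 0, so this is the minimum.

0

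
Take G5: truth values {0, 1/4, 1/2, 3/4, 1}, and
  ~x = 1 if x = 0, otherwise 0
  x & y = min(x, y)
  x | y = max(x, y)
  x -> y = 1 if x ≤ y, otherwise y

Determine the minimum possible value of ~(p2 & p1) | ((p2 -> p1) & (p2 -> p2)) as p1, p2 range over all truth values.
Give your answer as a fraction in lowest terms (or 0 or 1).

1/4

Take p1 = 1/4, p2 = 1/2:
p2 & p1 = 1/2 & 1/4 = 1/4
~(p2 & p1) = ~1/4 = 0
p2 -> p1 = 1/2 -> 1/4 = 1/4
p2 -> p2 = 1/2 -> 1/2 = 1
(p2 -> p1) & (p2 -> p2) = 1/4 & 1 = 1/4
~(p2 & p1) | ((p2 -> p1) & (p2 -> p2)) = 0 | 1/4 = 1/4
No assignment yields a value below 1/4, so this is the minimum.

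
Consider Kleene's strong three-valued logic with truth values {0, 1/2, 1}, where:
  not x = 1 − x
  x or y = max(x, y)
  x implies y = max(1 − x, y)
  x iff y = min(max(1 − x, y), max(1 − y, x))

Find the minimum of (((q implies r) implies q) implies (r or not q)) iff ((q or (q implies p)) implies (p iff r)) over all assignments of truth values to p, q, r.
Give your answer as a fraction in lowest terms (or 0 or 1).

Take p = 0, q = 0, r = 1:
q implies r = 0 implies 1 = 1
(q implies r) implies q = 1 implies 0 = 0
not q = not 0 = 1
r or not q = 1 or 1 = 1
((q implies r) implies q) implies (r or not q) = 0 implies 1 = 1
q implies p = 0 implies 0 = 1
q or (q implies p) = 0 or 1 = 1
p iff r = 0 iff 1 = 0
(q or (q implies p)) implies (p iff r) = 1 implies 0 = 0
(((q implies r) implies q) implies (r or not q)) iff ((q or (q implies p)) implies (p iff r)) = 1 iff 0 = 0
No assignment yields a value below 0, so this is the minimum.

0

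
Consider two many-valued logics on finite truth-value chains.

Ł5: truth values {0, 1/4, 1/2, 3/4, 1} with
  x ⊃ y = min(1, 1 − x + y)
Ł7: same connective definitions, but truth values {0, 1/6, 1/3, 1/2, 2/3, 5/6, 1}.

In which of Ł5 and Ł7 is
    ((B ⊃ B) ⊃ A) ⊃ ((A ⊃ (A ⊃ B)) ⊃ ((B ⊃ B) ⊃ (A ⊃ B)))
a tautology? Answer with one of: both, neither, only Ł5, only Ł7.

In Ł5: every assignment gives 1 — tautology.
In Ł7: every assignment gives 1 — tautology.

both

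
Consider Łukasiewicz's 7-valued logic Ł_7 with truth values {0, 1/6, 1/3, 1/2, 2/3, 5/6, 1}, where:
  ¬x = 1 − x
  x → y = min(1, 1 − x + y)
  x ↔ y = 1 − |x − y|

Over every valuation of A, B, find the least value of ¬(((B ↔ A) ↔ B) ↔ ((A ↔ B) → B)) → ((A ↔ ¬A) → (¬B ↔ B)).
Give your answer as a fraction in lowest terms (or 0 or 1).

Take A = 1/2, B = 1:
B ↔ A = 1 ↔ 1/2 = 1/2
(B ↔ A) ↔ B = 1/2 ↔ 1 = 1/2
A ↔ B = 1/2 ↔ 1 = 1/2
(A ↔ B) → B = 1/2 → 1 = 1
((B ↔ A) ↔ B) ↔ ((A ↔ B) → B) = 1/2 ↔ 1 = 1/2
¬(((B ↔ A) ↔ B) ↔ ((A ↔ B) → B)) = ¬1/2 = 1/2
¬A = ¬1/2 = 1/2
A ↔ ¬A = 1/2 ↔ 1/2 = 1
¬B = ¬1 = 0
¬B ↔ B = 0 ↔ 1 = 0
(A ↔ ¬A) → (¬B ↔ B) = 1 → 0 = 0
¬(((B ↔ A) ↔ B) ↔ ((A ↔ B) → B)) → ((A ↔ ¬A) → (¬B ↔ B)) = 1/2 → 0 = 1/2
No assignment yields a value below 1/2, so this is the minimum.

1/2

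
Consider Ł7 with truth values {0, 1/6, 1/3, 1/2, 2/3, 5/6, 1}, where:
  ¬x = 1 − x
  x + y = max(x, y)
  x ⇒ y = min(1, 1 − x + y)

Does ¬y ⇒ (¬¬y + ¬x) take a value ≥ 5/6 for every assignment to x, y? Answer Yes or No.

No

Counterexample: take x = 1/3, y = 0.
¬y = ¬0 = 1
¬y = ¬0 = 1
¬¬y = ¬1 = 0
¬x = ¬1/3 = 2/3
¬¬y + ¬x = 0 + 2/3 = 2/3
¬y ⇒ (¬¬y + ¬x) = 1 ⇒ 2/3 = 2/3
This gives 2/3, which is below 5/6.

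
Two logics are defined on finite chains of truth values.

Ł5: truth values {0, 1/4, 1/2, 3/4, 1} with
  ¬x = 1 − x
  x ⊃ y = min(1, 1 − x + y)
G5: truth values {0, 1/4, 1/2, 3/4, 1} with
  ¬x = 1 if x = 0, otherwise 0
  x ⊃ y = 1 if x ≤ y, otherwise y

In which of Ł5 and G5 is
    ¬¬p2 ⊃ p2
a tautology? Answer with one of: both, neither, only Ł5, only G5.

In Ł5: every assignment gives 1 — tautology.
In G5: at p2 = 1/4 the value is 1/4 — not a tautology.

only Ł5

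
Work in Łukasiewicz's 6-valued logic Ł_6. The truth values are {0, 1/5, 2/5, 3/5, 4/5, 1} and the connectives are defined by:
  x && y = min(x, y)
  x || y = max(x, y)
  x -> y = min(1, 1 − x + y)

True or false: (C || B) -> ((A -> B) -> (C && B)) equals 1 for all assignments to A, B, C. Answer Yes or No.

Counterexample: take A = 0, B = 0, C = 1/5.
C || B = 1/5 || 0 = 1/5
A -> B = 0 -> 0 = 1
C && B = 1/5 && 0 = 0
(A -> B) -> (C && B) = 1 -> 0 = 0
(C || B) -> ((A -> B) -> (C && B)) = 1/5 -> 0 = 4/5
This gives 4/5 ≠ 1.

No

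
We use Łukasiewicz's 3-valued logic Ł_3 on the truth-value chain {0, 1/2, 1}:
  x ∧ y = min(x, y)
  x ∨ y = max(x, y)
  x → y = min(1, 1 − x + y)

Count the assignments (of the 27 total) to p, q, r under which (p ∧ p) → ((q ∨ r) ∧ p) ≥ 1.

value 1: 22 assignments (counts)
value 1/2: 4 assignments
value 0: 1 assignment
So 22 of the 27 assignments meet the threshold.

22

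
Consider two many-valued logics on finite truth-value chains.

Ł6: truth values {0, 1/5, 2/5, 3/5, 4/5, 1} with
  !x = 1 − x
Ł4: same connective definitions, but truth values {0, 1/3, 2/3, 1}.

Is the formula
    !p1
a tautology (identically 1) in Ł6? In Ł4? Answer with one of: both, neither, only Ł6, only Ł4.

neither

In Ł6: at p1 = 1/5 the value is 4/5 — not a tautology.
In Ł4: at p1 = 1/3 the value is 2/3 — not a tautology.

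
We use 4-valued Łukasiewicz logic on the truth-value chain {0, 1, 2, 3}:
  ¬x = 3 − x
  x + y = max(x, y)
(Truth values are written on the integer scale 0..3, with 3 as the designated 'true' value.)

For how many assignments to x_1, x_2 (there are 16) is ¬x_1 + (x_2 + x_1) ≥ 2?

16

x_1 = 0, x_2 = 0 ↦ 3  ≥
x_1 = 0, x_2 = 1 ↦ 3  ≥
x_1 = 0, x_2 = 2 ↦ 3  ≥
x_1 = 0, x_2 = 3 ↦ 3  ≥
x_1 = 1, x_2 = 0 ↦ 2  ≥
x_1 = 1, x_2 = 1 ↦ 2  ≥
x_1 = 1, x_2 = 2 ↦ 2  ≥
x_1 = 1, x_2 = 3 ↦ 3  ≥
x_1 = 2, x_2 = 0 ↦ 2  ≥
x_1 = 2, x_2 = 1 ↦ 2  ≥
x_1 = 2, x_2 = 2 ↦ 2  ≥
x_1 = 2, x_2 = 3 ↦ 3  ≥
x_1 = 3, x_2 = 0 ↦ 3  ≥
x_1 = 3, x_2 = 1 ↦ 3  ≥
x_1 = 3, x_2 = 2 ↦ 3  ≥
x_1 = 3, x_2 = 3 ↦ 3  ≥
So 16 of the 16 assignments meet the threshold.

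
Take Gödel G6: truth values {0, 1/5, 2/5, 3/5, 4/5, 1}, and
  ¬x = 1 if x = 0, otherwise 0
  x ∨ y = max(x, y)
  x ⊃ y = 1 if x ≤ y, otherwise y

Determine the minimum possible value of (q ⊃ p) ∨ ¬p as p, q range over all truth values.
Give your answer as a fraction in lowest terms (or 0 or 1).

1/5

Take p = 1/5, q = 2/5:
q ⊃ p = 2/5 ⊃ 1/5 = 1/5
¬p = ¬1/5 = 0
(q ⊃ p) ∨ ¬p = 1/5 ∨ 0 = 1/5
No assignment yields a value below 1/5, so this is the minimum.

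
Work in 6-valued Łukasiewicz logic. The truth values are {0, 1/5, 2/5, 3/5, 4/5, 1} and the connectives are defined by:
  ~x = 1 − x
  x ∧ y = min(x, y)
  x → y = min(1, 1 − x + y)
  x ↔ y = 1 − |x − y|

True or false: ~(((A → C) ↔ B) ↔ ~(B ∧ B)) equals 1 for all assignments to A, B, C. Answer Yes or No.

Counterexample: take A = 0, B = 1/5, C = 0.
A → C = 0 → 0 = 1
(A → C) ↔ B = 1 ↔ 1/5 = 1/5
B ∧ B = 1/5 ∧ 1/5 = 1/5
~(B ∧ B) = ~1/5 = 4/5
((A → C) ↔ B) ↔ ~(B ∧ B) = 1/5 ↔ 4/5 = 2/5
~(((A → C) ↔ B) ↔ ~(B ∧ B)) = ~2/5 = 3/5
This gives 3/5 ≠ 1.

No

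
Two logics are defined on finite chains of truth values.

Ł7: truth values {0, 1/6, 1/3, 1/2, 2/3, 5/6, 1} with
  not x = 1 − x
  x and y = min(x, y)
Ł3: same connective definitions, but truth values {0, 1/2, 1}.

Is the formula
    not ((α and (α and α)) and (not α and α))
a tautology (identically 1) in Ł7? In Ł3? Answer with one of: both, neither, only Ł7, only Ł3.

neither

In Ł7: at α = 1/6 the value is 5/6 — not a tautology.
In Ł3: at α = 1/2 the value is 1/2 — not a tautology.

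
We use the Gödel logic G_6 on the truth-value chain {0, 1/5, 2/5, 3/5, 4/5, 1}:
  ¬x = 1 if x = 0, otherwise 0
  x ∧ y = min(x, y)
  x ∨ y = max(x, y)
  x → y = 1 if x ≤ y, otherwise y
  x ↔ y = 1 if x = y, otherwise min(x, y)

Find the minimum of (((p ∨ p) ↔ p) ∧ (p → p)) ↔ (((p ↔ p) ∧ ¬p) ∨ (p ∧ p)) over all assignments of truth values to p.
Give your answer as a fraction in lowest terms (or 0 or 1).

1/5

Take p = 1/5:
p ∨ p = 1/5 ∨ 1/5 = 1/5
(p ∨ p) ↔ p = 1/5 ↔ 1/5 = 1
p → p = 1/5 → 1/5 = 1
((p ∨ p) ↔ p) ∧ (p → p) = 1 ∧ 1 = 1
p ↔ p = 1/5 ↔ 1/5 = 1
¬p = ¬1/5 = 0
(p ↔ p) ∧ ¬p = 1 ∧ 0 = 0
p ∧ p = 1/5 ∧ 1/5 = 1/5
((p ↔ p) ∧ ¬p) ∨ (p ∧ p) = 0 ∨ 1/5 = 1/5
(((p ∨ p) ↔ p) ∧ (p → p)) ↔ (((p ↔ p) ∧ ¬p) ∨ (p ∧ p)) = 1 ↔ 1/5 = 1/5
No assignment yields a value below 1/5, so this is the minimum.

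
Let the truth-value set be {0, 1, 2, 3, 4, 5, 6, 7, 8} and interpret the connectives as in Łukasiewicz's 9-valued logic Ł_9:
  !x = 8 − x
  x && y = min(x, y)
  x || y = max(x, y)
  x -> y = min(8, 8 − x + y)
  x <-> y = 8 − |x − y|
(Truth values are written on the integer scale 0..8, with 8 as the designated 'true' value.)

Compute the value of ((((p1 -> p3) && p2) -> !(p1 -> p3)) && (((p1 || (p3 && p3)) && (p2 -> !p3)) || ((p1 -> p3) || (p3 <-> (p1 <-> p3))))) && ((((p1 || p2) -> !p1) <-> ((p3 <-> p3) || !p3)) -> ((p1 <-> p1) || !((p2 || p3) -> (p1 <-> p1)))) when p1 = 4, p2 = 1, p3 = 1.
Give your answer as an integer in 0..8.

5

p1 -> p3 = 4 -> 1 = 5
(p1 -> p3) && p2 = 5 && 1 = 1
p1 -> p3 = 4 -> 1 = 5
!(p1 -> p3) = !5 = 3
((p1 -> p3) && p2) -> !(p1 -> p3) = 1 -> 3 = 8
p3 && p3 = 1 && 1 = 1
p1 || (p3 && p3) = 4 || 1 = 4
!p3 = !1 = 7
p2 -> !p3 = 1 -> 7 = 8
(p1 || (p3 && p3)) && (p2 -> !p3) = 4 && 8 = 4
p1 -> p3 = 4 -> 1 = 5
p1 <-> p3 = 4 <-> 1 = 5
p3 <-> (p1 <-> p3) = 1 <-> 5 = 4
(p1 -> p3) || (p3 <-> (p1 <-> p3)) = 5 || 4 = 5
((p1 || (p3 && p3)) && (p2 -> !p3)) || ((p1 -> p3) || (p3 <-> (p1 <-> p3))) = 4 || 5 = 5
(((p1 -> p3) && p2) -> !(p1 -> p3)) && (((p1 || (p3 && p3)) && (p2 -> !p3)) || ((p1 -> p3) || (p3 <-> (p1 <-> p3)))) = 8 && 5 = 5
p1 || p2 = 4 || 1 = 4
!p1 = !4 = 4
(p1 || p2) -> !p1 = 4 -> 4 = 8
p3 <-> p3 = 1 <-> 1 = 8
!p3 = !1 = 7
(p3 <-> p3) || !p3 = 8 || 7 = 8
((p1 || p2) -> !p1) <-> ((p3 <-> p3) || !p3) = 8 <-> 8 = 8
p1 <-> p1 = 4 <-> 4 = 8
p2 || p3 = 1 || 1 = 1
p1 <-> p1 = 4 <-> 4 = 8
(p2 || p3) -> (p1 <-> p1) = 1 -> 8 = 8
!((p2 || p3) -> (p1 <-> p1)) = !8 = 0
(p1 <-> p1) || !((p2 || p3) -> (p1 <-> p1)) = 8 || 0 = 8
(((p1 || p2) -> !p1) <-> ((p3 <-> p3) || !p3)) -> ((p1 <-> p1) || !((p2 || p3) -> (p1 <-> p1))) = 8 -> 8 = 8
((((p1 -> p3) && p2) -> !(p1 -> p3)) && (((p1 || (p3 && p3)) && (p2 -> !p3)) || ((p1 -> p3) || (p3 <-> (p1 <-> p3))))) && ((((p1 || p2) -> !p1) <-> ((p3 <-> p3) || !p3)) -> ((p1 <-> p1) || !((p2 || p3) -> (p1 <-> p1)))) = 5 && 8 = 5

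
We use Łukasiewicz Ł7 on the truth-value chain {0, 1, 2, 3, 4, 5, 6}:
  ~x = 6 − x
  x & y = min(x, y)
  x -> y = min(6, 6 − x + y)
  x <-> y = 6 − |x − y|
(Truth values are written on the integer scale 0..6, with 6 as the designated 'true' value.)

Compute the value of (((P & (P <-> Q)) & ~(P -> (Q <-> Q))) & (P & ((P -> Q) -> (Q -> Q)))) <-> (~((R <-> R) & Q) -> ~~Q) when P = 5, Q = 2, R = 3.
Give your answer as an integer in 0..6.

2

P <-> Q = 5 <-> 2 = 3
P & (P <-> Q) = 5 & 3 = 3
Q <-> Q = 2 <-> 2 = 6
P -> (Q <-> Q) = 5 -> 6 = 6
~(P -> (Q <-> Q)) = ~6 = 0
(P & (P <-> Q)) & ~(P -> (Q <-> Q)) = 3 & 0 = 0
P -> Q = 5 -> 2 = 3
Q -> Q = 2 -> 2 = 6
(P -> Q) -> (Q -> Q) = 3 -> 6 = 6
P & ((P -> Q) -> (Q -> Q)) = 5 & 6 = 5
((P & (P <-> Q)) & ~(P -> (Q <-> Q))) & (P & ((P -> Q) -> (Q -> Q))) = 0 & 5 = 0
R <-> R = 3 <-> 3 = 6
(R <-> R) & Q = 6 & 2 = 2
~((R <-> R) & Q) = ~2 = 4
~Q = ~2 = 4
~~Q = ~4 = 2
~((R <-> R) & Q) -> ~~Q = 4 -> 2 = 4
(((P & (P <-> Q)) & ~(P -> (Q <-> Q))) & (P & ((P -> Q) -> (Q -> Q)))) <-> (~((R <-> R) & Q) -> ~~Q) = 0 <-> 4 = 2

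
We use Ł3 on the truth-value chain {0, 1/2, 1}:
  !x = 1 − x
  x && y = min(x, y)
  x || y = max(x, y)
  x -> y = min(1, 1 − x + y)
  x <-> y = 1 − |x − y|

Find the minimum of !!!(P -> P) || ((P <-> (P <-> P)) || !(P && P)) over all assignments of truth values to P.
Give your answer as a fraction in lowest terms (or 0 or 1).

1/2

Take P = 1/2:
P -> P = 1/2 -> 1/2 = 1
!(P -> P) = !1 = 0
!!(P -> P) = !0 = 1
!!!(P -> P) = !1 = 0
P <-> P = 1/2 <-> 1/2 = 1
P <-> (P <-> P) = 1/2 <-> 1 = 1/2
P && P = 1/2 && 1/2 = 1/2
!(P && P) = !1/2 = 1/2
(P <-> (P <-> P)) || !(P && P) = 1/2 || 1/2 = 1/2
!!!(P -> P) || ((P <-> (P <-> P)) || !(P && P)) = 0 || 1/2 = 1/2
No assignment yields a value below 1/2, so this is the minimum.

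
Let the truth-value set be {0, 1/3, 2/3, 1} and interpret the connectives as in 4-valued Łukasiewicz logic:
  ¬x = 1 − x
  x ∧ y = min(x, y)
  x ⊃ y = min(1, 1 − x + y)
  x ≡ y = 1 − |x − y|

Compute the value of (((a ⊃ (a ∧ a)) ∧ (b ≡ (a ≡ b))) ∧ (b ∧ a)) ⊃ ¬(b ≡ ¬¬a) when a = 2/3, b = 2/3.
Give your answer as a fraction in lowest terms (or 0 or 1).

1/3

a ∧ a = 2/3 ∧ 2/3 = 2/3
a ⊃ (a ∧ a) = 2/3 ⊃ 2/3 = 1
a ≡ b = 2/3 ≡ 2/3 = 1
b ≡ (a ≡ b) = 2/3 ≡ 1 = 2/3
(a ⊃ (a ∧ a)) ∧ (b ≡ (a ≡ b)) = 1 ∧ 2/3 = 2/3
b ∧ a = 2/3 ∧ 2/3 = 2/3
((a ⊃ (a ∧ a)) ∧ (b ≡ (a ≡ b))) ∧ (b ∧ a) = 2/3 ∧ 2/3 = 2/3
¬a = ¬2/3 = 1/3
¬¬a = ¬1/3 = 2/3
b ≡ ¬¬a = 2/3 ≡ 2/3 = 1
¬(b ≡ ¬¬a) = ¬1 = 0
(((a ⊃ (a ∧ a)) ∧ (b ≡ (a ≡ b))) ∧ (b ∧ a)) ⊃ ¬(b ≡ ¬¬a) = 2/3 ⊃ 0 = 1/3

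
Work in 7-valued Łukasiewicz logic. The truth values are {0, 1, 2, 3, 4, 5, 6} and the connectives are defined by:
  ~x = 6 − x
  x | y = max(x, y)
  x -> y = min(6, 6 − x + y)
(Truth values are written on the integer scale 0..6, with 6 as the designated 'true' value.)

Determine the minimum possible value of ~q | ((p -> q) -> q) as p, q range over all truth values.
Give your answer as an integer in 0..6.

Take p = 0, q = 3:
~q = ~3 = 3
p -> q = 0 -> 3 = 6
(p -> q) -> q = 6 -> 3 = 3
~q | ((p -> q) -> q) = 3 | 3 = 3
No assignment yields a value below 3, so this is the minimum.

3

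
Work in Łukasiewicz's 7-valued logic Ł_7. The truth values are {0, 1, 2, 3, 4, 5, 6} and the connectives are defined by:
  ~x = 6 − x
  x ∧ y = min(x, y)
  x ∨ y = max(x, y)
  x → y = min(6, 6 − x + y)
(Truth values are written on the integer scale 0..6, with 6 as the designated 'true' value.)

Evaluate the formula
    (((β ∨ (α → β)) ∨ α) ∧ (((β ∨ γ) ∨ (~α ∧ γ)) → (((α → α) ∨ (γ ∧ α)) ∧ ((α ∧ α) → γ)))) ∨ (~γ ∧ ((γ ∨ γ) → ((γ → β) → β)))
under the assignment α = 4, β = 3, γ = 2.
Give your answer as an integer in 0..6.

α → β = 4 → 3 = 5
β ∨ (α → β) = 3 ∨ 5 = 5
(β ∨ (α → β)) ∨ α = 5 ∨ 4 = 5
β ∨ γ = 3 ∨ 2 = 3
~α = ~4 = 2
~α ∧ γ = 2 ∧ 2 = 2
(β ∨ γ) ∨ (~α ∧ γ) = 3 ∨ 2 = 3
α → α = 4 → 4 = 6
γ ∧ α = 2 ∧ 4 = 2
(α → α) ∨ (γ ∧ α) = 6 ∨ 2 = 6
α ∧ α = 4 ∧ 4 = 4
(α ∧ α) → γ = 4 → 2 = 4
((α → α) ∨ (γ ∧ α)) ∧ ((α ∧ α) → γ) = 6 ∧ 4 = 4
((β ∨ γ) ∨ (~α ∧ γ)) → (((α → α) ∨ (γ ∧ α)) ∧ ((α ∧ α) → γ)) = 3 → 4 = 6
((β ∨ (α → β)) ∨ α) ∧ (((β ∨ γ) ∨ (~α ∧ γ)) → (((α → α) ∨ (γ ∧ α)) ∧ ((α ∧ α) → γ))) = 5 ∧ 6 = 5
~γ = ~2 = 4
γ ∨ γ = 2 ∨ 2 = 2
γ → β = 2 → 3 = 6
(γ → β) → β = 6 → 3 = 3
(γ ∨ γ) → ((γ → β) → β) = 2 → 3 = 6
~γ ∧ ((γ ∨ γ) → ((γ → β) → β)) = 4 ∧ 6 = 4
(((β ∨ (α → β)) ∨ α) ∧ (((β ∨ γ) ∨ (~α ∧ γ)) → (((α → α) ∨ (γ ∧ α)) ∧ ((α ∧ α) → γ)))) ∨ (~γ ∧ ((γ ∨ γ) → ((γ → β) → β))) = 5 ∨ 4 = 5

5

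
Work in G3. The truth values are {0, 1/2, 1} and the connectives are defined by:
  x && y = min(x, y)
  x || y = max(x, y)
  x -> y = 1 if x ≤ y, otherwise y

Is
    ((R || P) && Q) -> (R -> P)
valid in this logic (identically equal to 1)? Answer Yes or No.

Counterexample: take P = 0, Q = 1/2, R = 1/2.
R || P = 1/2 || 0 = 1/2
(R || P) && Q = 1/2 && 1/2 = 1/2
R -> P = 1/2 -> 0 = 0
((R || P) && Q) -> (R -> P) = 1/2 -> 0 = 0
This gives 0 ≠ 1.

No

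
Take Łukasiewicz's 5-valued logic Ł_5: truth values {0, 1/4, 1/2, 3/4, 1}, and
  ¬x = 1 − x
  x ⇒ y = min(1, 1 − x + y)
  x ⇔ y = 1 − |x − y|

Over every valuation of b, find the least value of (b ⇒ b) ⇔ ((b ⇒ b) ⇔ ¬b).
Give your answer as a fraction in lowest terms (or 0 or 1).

0

Take b = 1:
b ⇒ b = 1 ⇒ 1 = 1
b ⇒ b = 1 ⇒ 1 = 1
¬b = ¬1 = 0
(b ⇒ b) ⇔ ¬b = 1 ⇔ 0 = 0
(b ⇒ b) ⇔ ((b ⇒ b) ⇔ ¬b) = 1 ⇔ 0 = 0
No assignment yields a value below 0, so this is the minimum.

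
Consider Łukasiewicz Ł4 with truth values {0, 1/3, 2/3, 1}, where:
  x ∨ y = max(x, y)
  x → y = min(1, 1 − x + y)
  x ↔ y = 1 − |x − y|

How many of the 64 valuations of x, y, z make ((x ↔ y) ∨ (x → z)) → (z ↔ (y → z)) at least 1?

38

value 1: 38 assignments (counts)
value 2/3: 18 assignments
value 1/3: 7 assignments
value 0: 1 assignment
So 38 of the 64 assignments meet the threshold.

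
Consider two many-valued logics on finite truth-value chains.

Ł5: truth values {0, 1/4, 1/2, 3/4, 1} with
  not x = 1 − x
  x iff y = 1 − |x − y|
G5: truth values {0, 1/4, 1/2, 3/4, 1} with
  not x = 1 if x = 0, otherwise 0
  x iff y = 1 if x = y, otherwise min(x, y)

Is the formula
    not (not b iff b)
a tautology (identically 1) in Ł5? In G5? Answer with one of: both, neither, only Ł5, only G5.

only G5

In Ł5: at b = 1/4 the value is 1/2 — not a tautology.
In G5: every assignment gives 1 — tautology.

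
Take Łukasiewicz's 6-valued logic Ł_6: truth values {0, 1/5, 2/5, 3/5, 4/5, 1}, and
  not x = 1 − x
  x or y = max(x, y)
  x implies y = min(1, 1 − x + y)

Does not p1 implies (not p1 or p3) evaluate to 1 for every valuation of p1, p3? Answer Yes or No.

At p1 = 0, p3 = 4/5, for instance:
not p1 = not 0 = 1
not p1 or p3 = 1 or 4/5 = 1
not p1 implies (not p1 or p3) = 1 implies 1 = 1
and checking the remaining 35 assignments likewise gives ≥ 1 in every case.

Yes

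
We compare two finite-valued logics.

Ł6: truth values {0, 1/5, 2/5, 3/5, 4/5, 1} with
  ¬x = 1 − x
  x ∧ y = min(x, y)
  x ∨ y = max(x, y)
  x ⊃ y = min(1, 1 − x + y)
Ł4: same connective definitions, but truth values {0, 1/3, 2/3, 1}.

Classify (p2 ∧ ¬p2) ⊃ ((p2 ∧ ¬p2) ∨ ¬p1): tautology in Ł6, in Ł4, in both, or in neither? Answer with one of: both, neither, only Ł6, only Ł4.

In Ł6: every assignment gives 1 — tautology.
In Ł4: every assignment gives 1 — tautology.

both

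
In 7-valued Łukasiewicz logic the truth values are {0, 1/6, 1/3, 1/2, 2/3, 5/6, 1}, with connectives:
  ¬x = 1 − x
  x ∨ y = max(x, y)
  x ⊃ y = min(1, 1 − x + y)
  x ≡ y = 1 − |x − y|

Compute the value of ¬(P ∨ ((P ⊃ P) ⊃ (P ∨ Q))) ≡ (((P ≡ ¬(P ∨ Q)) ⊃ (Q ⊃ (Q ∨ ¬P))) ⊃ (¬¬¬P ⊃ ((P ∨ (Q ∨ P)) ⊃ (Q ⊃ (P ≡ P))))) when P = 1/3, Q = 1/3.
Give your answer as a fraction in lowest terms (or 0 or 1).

P ⊃ P = 1/3 ⊃ 1/3 = 1
P ∨ Q = 1/3 ∨ 1/3 = 1/3
(P ⊃ P) ⊃ (P ∨ Q) = 1 ⊃ 1/3 = 1/3
P ∨ ((P ⊃ P) ⊃ (P ∨ Q)) = 1/3 ∨ 1/3 = 1/3
¬(P ∨ ((P ⊃ P) ⊃ (P ∨ Q))) = ¬1/3 = 2/3
P ∨ Q = 1/3 ∨ 1/3 = 1/3
¬(P ∨ Q) = ¬1/3 = 2/3
P ≡ ¬(P ∨ Q) = 1/3 ≡ 2/3 = 2/3
¬P = ¬1/3 = 2/3
Q ∨ ¬P = 1/3 ∨ 2/3 = 2/3
Q ⊃ (Q ∨ ¬P) = 1/3 ⊃ 2/3 = 1
(P ≡ ¬(P ∨ Q)) ⊃ (Q ⊃ (Q ∨ ¬P)) = 2/3 ⊃ 1 = 1
¬P = ¬1/3 = 2/3
¬¬P = ¬2/3 = 1/3
¬¬¬P = ¬1/3 = 2/3
Q ∨ P = 1/3 ∨ 1/3 = 1/3
P ∨ (Q ∨ P) = 1/3 ∨ 1/3 = 1/3
P ≡ P = 1/3 ≡ 1/3 = 1
Q ⊃ (P ≡ P) = 1/3 ⊃ 1 = 1
(P ∨ (Q ∨ P)) ⊃ (Q ⊃ (P ≡ P)) = 1/3 ⊃ 1 = 1
¬¬¬P ⊃ ((P ∨ (Q ∨ P)) ⊃ (Q ⊃ (P ≡ P))) = 2/3 ⊃ 1 = 1
((P ≡ ¬(P ∨ Q)) ⊃ (Q ⊃ (Q ∨ ¬P))) ⊃ (¬¬¬P ⊃ ((P ∨ (Q ∨ P)) ⊃ (Q ⊃ (P ≡ P)))) = 1 ⊃ 1 = 1
¬(P ∨ ((P ⊃ P) ⊃ (P ∨ Q))) ≡ (((P ≡ ¬(P ∨ Q)) ⊃ (Q ⊃ (Q ∨ ¬P))) ⊃ (¬¬¬P ⊃ ((P ∨ (Q ∨ P)) ⊃ (Q ⊃ (P ≡ P))))) = 2/3 ≡ 1 = 2/3

2/3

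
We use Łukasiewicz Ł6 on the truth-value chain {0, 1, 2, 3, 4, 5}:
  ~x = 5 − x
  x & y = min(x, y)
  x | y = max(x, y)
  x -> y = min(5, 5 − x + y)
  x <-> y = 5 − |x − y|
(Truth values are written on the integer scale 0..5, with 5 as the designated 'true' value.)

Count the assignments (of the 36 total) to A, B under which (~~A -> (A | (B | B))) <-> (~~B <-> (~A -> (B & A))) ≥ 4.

value 5: 6 assignments (counts)
value 4: 9 assignments (counts)
value 3: 8 assignments
value 2: 7 assignments
value 1: 4 assignments
value 0: 2 assignments
So 15 of the 36 assignments meet the threshold.

15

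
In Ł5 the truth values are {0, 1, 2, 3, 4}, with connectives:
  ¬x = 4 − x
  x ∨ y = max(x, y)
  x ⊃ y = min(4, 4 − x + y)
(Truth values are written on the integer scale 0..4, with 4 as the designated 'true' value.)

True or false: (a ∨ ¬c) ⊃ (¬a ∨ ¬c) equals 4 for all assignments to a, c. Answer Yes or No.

Counterexample: take a = 3, c = 2.
¬c = ¬2 = 2
a ∨ ¬c = 3 ∨ 2 = 3
¬a = ¬3 = 1
¬c = ¬2 = 2
¬a ∨ ¬c = 1 ∨ 2 = 2
(a ∨ ¬c) ⊃ (¬a ∨ ¬c) = 3 ⊃ 2 = 3
This gives 3 ≠ 4.

No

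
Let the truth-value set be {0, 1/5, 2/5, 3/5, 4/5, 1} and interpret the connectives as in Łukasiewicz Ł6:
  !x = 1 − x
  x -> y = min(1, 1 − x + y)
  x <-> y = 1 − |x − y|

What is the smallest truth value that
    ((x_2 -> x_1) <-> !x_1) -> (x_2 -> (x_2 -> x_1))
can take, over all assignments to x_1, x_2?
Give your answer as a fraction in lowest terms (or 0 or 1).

Take x_1 = 2/5, x_2 = 1:
x_2 -> x_1 = 1 -> 2/5 = 2/5
!x_1 = !2/5 = 3/5
(x_2 -> x_1) <-> !x_1 = 2/5 <-> 3/5 = 4/5
x_2 -> x_1 = 1 -> 2/5 = 2/5
x_2 -> (x_2 -> x_1) = 1 -> 2/5 = 2/5
((x_2 -> x_1) <-> !x_1) -> (x_2 -> (x_2 -> x_1)) = 4/5 -> 2/5 = 3/5
No assignment yields a value below 3/5, so this is the minimum.

3/5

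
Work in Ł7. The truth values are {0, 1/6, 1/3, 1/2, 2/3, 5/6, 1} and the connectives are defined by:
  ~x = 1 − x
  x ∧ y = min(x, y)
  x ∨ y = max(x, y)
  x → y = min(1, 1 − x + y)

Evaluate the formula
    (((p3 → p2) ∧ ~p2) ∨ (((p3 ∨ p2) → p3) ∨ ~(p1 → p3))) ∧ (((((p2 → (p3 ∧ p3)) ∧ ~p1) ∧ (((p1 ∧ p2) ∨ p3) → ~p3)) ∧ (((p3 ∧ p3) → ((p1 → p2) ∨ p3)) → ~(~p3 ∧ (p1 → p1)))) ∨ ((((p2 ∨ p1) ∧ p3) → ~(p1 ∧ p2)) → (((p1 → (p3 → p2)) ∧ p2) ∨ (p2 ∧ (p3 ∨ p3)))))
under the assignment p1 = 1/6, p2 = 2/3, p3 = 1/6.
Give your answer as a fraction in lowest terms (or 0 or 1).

p3 → p2 = 1/6 → 2/3 = 1
~p2 = ~2/3 = 1/3
(p3 → p2) ∧ ~p2 = 1 ∧ 1/3 = 1/3
p3 ∨ p2 = 1/6 ∨ 2/3 = 2/3
(p3 ∨ p2) → p3 = 2/3 → 1/6 = 1/2
p1 → p3 = 1/6 → 1/6 = 1
~(p1 → p3) = ~1 = 0
((p3 ∨ p2) → p3) ∨ ~(p1 → p3) = 1/2 ∨ 0 = 1/2
((p3 → p2) ∧ ~p2) ∨ (((p3 ∨ p2) → p3) ∨ ~(p1 → p3)) = 1/3 ∨ 1/2 = 1/2
p3 ∧ p3 = 1/6 ∧ 1/6 = 1/6
p2 → (p3 ∧ p3) = 2/3 → 1/6 = 1/2
~p1 = ~1/6 = 5/6
(p2 → (p3 ∧ p3)) ∧ ~p1 = 1/2 ∧ 5/6 = 1/2
p1 ∧ p2 = 1/6 ∧ 2/3 = 1/6
(p1 ∧ p2) ∨ p3 = 1/6 ∨ 1/6 = 1/6
~p3 = ~1/6 = 5/6
((p1 ∧ p2) ∨ p3) → ~p3 = 1/6 → 5/6 = 1
((p2 → (p3 ∧ p3)) ∧ ~p1) ∧ (((p1 ∧ p2) ∨ p3) → ~p3) = 1/2 ∧ 1 = 1/2
p3 ∧ p3 = 1/6 ∧ 1/6 = 1/6
p1 → p2 = 1/6 → 2/3 = 1
(p1 → p2) ∨ p3 = 1 ∨ 1/6 = 1
(p3 ∧ p3) → ((p1 → p2) ∨ p3) = 1/6 → 1 = 1
~p3 = ~1/6 = 5/6
p1 → p1 = 1/6 → 1/6 = 1
~p3 ∧ (p1 → p1) = 5/6 ∧ 1 = 5/6
~(~p3 ∧ (p1 → p1)) = ~5/6 = 1/6
((p3 ∧ p3) → ((p1 → p2) ∨ p3)) → ~(~p3 ∧ (p1 → p1)) = 1 → 1/6 = 1/6
(((p2 → (p3 ∧ p3)) ∧ ~p1) ∧ (((p1 ∧ p2) ∨ p3) → ~p3)) ∧ (((p3 ∧ p3) → ((p1 → p2) ∨ p3)) → ~(~p3 ∧ (p1 → p1))) = 1/2 ∧ 1/6 = 1/6
p2 ∨ p1 = 2/3 ∨ 1/6 = 2/3
(p2 ∨ p1) ∧ p3 = 2/3 ∧ 1/6 = 1/6
p1 ∧ p2 = 1/6 ∧ 2/3 = 1/6
~(p1 ∧ p2) = ~1/6 = 5/6
((p2 ∨ p1) ∧ p3) → ~(p1 ∧ p2) = 1/6 → 5/6 = 1
p3 → p2 = 1/6 → 2/3 = 1
p1 → (p3 → p2) = 1/6 → 1 = 1
(p1 → (p3 → p2)) ∧ p2 = 1 ∧ 2/3 = 2/3
p3 ∨ p3 = 1/6 ∨ 1/6 = 1/6
p2 ∧ (p3 ∨ p3) = 2/3 ∧ 1/6 = 1/6
((p1 → (p3 → p2)) ∧ p2) ∨ (p2 ∧ (p3 ∨ p3)) = 2/3 ∨ 1/6 = 2/3
(((p2 ∨ p1) ∧ p3) → ~(p1 ∧ p2)) → (((p1 → (p3 → p2)) ∧ p2) ∨ (p2 ∧ (p3 ∨ p3))) = 1 → 2/3 = 2/3
((((p2 → (p3 ∧ p3)) ∧ ~p1) ∧ (((p1 ∧ p2) ∨ p3) → ~p3)) ∧ (((p3 ∧ p3) → ((p1 → p2) ∨ p3)) → ~(~p3 ∧ (p1 → p1)))) ∨ ((((p2 ∨ p1) ∧ p3) → ~(p1 ∧ p2)) → (((p1 → (p3 → p2)) ∧ p2) ∨ (p2 ∧ (p3 ∨ p3)))) = 1/6 ∨ 2/3 = 2/3
(((p3 → p2) ∧ ~p2) ∨ (((p3 ∨ p2) → p3) ∨ ~(p1 → p3))) ∧ (((((p2 → (p3 ∧ p3)) ∧ ~p1) ∧ (((p1 ∧ p2) ∨ p3) → ~p3)) ∧ (((p3 ∧ p3) → ((p1 → p2) ∨ p3)) → ~(~p3 ∧ (p1 → p1)))) ∨ ((((p2 ∨ p1) ∧ p3) → ~(p1 ∧ p2)) → (((p1 → (p3 → p2)) ∧ p2) ∨ (p2 ∧ (p3 ∨ p3))))) = 1/2 ∧ 2/3 = 1/2

1/2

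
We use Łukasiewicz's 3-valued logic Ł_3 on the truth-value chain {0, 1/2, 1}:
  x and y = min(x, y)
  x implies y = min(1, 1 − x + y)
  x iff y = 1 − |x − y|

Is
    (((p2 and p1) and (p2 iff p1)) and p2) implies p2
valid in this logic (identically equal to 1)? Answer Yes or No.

p1 = 0, p2 = 0 ↦ 1
p1 = 0, p2 = 1/2 ↦ 1
p1 = 0, p2 = 1 ↦ 1
p1 = 1/2, p2 = 0 ↦ 1
p1 = 1/2, p2 = 1/2 ↦ 1
p1 = 1/2, p2 = 1 ↦ 1
p1 = 1, p2 = 0 ↦ 1
p1 = 1, p2 = 1/2 ↦ 1
p1 = 1, p2 = 1 ↦ 1
Every assignment gives a value ≥ 1.

Yes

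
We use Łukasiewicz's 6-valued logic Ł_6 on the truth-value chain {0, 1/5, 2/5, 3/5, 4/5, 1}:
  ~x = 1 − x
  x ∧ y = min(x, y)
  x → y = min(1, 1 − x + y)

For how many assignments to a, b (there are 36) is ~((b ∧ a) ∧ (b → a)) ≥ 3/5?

27

value 1: 11 assignments (counts)
value 4/5: 9 assignments (counts)
value 3/5: 7 assignments (counts)
value 2/5: 5 assignments
value 1/5: 3 assignments
value 0: 1 assignment
So 27 of the 36 assignments meet the threshold.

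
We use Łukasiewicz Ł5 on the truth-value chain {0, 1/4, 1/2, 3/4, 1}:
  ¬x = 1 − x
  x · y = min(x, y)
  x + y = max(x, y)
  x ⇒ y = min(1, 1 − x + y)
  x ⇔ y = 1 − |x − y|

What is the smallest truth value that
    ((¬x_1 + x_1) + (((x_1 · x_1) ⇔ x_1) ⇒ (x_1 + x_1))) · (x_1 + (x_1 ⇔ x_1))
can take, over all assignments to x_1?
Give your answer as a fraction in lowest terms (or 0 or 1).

1/2

Take x_1 = 1/2:
¬x_1 = ¬1/2 = 1/2
¬x_1 + x_1 = 1/2 + 1/2 = 1/2
x_1 · x_1 = 1/2 · 1/2 = 1/2
(x_1 · x_1) ⇔ x_1 = 1/2 ⇔ 1/2 = 1
x_1 + x_1 = 1/2 + 1/2 = 1/2
((x_1 · x_1) ⇔ x_1) ⇒ (x_1 + x_1) = 1 ⇒ 1/2 = 1/2
(¬x_1 + x_1) + (((x_1 · x_1) ⇔ x_1) ⇒ (x_1 + x_1)) = 1/2 + 1/2 = 1/2
x_1 ⇔ x_1 = 1/2 ⇔ 1/2 = 1
x_1 + (x_1 ⇔ x_1) = 1/2 + 1 = 1
((¬x_1 + x_1) + (((x_1 · x_1) ⇔ x_1) ⇒ (x_1 + x_1))) · (x_1 + (x_1 ⇔ x_1)) = 1/2 · 1 = 1/2
No assignment yields a value below 1/2, so this is the minimum.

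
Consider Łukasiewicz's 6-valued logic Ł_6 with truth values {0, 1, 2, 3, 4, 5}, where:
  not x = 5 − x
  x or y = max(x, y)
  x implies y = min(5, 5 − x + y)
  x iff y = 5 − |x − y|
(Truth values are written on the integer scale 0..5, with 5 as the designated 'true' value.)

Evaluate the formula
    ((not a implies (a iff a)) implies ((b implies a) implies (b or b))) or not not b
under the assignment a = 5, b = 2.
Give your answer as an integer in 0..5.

not a = not 5 = 0
a iff a = 5 iff 5 = 5
not a implies (a iff a) = 0 implies 5 = 5
b implies a = 2 implies 5 = 5
b or b = 2 or 2 = 2
(b implies a) implies (b or b) = 5 implies 2 = 2
(not a implies (a iff a)) implies ((b implies a) implies (b or b)) = 5 implies 2 = 2
not b = not 2 = 3
not not b = not 3 = 2
((not a implies (a iff a)) implies ((b implies a) implies (b or b))) or not not b = 2 or 2 = 2

2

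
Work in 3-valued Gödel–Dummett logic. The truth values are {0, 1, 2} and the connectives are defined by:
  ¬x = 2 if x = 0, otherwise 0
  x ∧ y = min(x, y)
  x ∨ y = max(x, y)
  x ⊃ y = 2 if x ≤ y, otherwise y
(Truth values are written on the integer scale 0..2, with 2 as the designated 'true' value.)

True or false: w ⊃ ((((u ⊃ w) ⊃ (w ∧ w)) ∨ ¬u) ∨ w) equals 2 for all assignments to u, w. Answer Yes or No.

u = 0, w = 0 ↦ 2
u = 0, w = 1 ↦ 2
u = 0, w = 2 ↦ 2
u = 1, w = 0 ↦ 2
u = 1, w = 1 ↦ 2
u = 1, w = 2 ↦ 2
u = 2, w = 0 ↦ 2
u = 2, w = 1 ↦ 2
u = 2, w = 2 ↦ 2
Every assignment gives a value ≥ 2.

Yes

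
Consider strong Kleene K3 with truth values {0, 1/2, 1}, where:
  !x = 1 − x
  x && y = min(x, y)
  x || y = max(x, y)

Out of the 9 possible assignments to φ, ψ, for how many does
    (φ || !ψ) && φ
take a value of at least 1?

3

φ = 0, ψ = 0 ↦ 0  <
φ = 0, ψ = 1/2 ↦ 0  <
φ = 0, ψ = 1 ↦ 0  <
φ = 1/2, ψ = 0 ↦ 1/2  <
φ = 1/2, ψ = 1/2 ↦ 1/2  <
φ = 1/2, ψ = 1 ↦ 1/2  <
φ = 1, ψ = 0 ↦ 1  ≥
φ = 1, ψ = 1/2 ↦ 1  ≥
φ = 1, ψ = 1 ↦ 1  ≥
So 3 of the 9 assignments meet the threshold.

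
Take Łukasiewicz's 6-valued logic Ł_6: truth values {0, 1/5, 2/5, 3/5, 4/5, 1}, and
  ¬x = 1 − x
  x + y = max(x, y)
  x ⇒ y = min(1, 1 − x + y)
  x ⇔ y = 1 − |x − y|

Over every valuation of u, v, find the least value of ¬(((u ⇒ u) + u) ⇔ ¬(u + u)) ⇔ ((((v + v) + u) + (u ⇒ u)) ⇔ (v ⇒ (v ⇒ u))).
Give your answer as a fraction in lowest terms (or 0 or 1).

0

Take u = 0, v = 0:
u ⇒ u = 0 ⇒ 0 = 1
(u ⇒ u) + u = 1 + 0 = 1
u + u = 0 + 0 = 0
¬(u + u) = ¬0 = 1
((u ⇒ u) + u) ⇔ ¬(u + u) = 1 ⇔ 1 = 1
¬(((u ⇒ u) + u) ⇔ ¬(u + u)) = ¬1 = 0
v + v = 0 + 0 = 0
(v + v) + u = 0 + 0 = 0
u ⇒ u = 0 ⇒ 0 = 1
((v + v) + u) + (u ⇒ u) = 0 + 1 = 1
v ⇒ u = 0 ⇒ 0 = 1
v ⇒ (v ⇒ u) = 0 ⇒ 1 = 1
(((v + v) + u) + (u ⇒ u)) ⇔ (v ⇒ (v ⇒ u)) = 1 ⇔ 1 = 1
¬(((u ⇒ u) + u) ⇔ ¬(u + u)) ⇔ ((((v + v) + u) + (u ⇒ u)) ⇔ (v ⇒ (v ⇒ u))) = 0 ⇔ 1 = 0
No assignment yields a value below 0, so this is the minimum.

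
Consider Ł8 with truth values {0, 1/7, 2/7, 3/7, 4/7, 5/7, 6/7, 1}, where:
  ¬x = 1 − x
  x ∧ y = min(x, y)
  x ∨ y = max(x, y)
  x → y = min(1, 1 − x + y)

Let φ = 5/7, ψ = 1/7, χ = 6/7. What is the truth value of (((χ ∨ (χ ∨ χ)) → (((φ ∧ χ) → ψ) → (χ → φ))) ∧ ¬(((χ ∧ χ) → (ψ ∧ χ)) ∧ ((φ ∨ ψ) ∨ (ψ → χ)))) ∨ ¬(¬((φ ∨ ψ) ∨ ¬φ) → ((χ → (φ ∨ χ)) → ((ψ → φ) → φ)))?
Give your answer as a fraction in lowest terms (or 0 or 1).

χ ∨ χ = 6/7 ∨ 6/7 = 6/7
χ ∨ (χ ∨ χ) = 6/7 ∨ 6/7 = 6/7
φ ∧ χ = 5/7 ∧ 6/7 = 5/7
(φ ∧ χ) → ψ = 5/7 → 1/7 = 3/7
χ → φ = 6/7 → 5/7 = 6/7
((φ ∧ χ) → ψ) → (χ → φ) = 3/7 → 6/7 = 1
(χ ∨ (χ ∨ χ)) → (((φ ∧ χ) → ψ) → (χ → φ)) = 6/7 → 1 = 1
χ ∧ χ = 6/7 ∧ 6/7 = 6/7
ψ ∧ χ = 1/7 ∧ 6/7 = 1/7
(χ ∧ χ) → (ψ ∧ χ) = 6/7 → 1/7 = 2/7
φ ∨ ψ = 5/7 ∨ 1/7 = 5/7
ψ → χ = 1/7 → 6/7 = 1
(φ ∨ ψ) ∨ (ψ → χ) = 5/7 ∨ 1 = 1
((χ ∧ χ) → (ψ ∧ χ)) ∧ ((φ ∨ ψ) ∨ (ψ → χ)) = 2/7 ∧ 1 = 2/7
¬(((χ ∧ χ) → (ψ ∧ χ)) ∧ ((φ ∨ ψ) ∨ (ψ → χ))) = ¬2/7 = 5/7
((χ ∨ (χ ∨ χ)) → (((φ ∧ χ) → ψ) → (χ → φ))) ∧ ¬(((χ ∧ χ) → (ψ ∧ χ)) ∧ ((φ ∨ ψ) ∨ (ψ → χ))) = 1 ∧ 5/7 = 5/7
φ ∨ ψ = 5/7 ∨ 1/7 = 5/7
¬φ = ¬5/7 = 2/7
(φ ∨ ψ) ∨ ¬φ = 5/7 ∨ 2/7 = 5/7
¬((φ ∨ ψ) ∨ ¬φ) = ¬5/7 = 2/7
φ ∨ χ = 5/7 ∨ 6/7 = 6/7
χ → (φ ∨ χ) = 6/7 → 6/7 = 1
ψ → φ = 1/7 → 5/7 = 1
(ψ → φ) → φ = 1 → 5/7 = 5/7
(χ → (φ ∨ χ)) → ((ψ → φ) → φ) = 1 → 5/7 = 5/7
¬((φ ∨ ψ) ∨ ¬φ) → ((χ → (φ ∨ χ)) → ((ψ → φ) → φ)) = 2/7 → 5/7 = 1
¬(¬((φ ∨ ψ) ∨ ¬φ) → ((χ → (φ ∨ χ)) → ((ψ → φ) → φ))) = ¬1 = 0
(((χ ∨ (χ ∨ χ)) → (((φ ∧ χ) → ψ) → (χ → φ))) ∧ ¬(((χ ∧ χ) → (ψ ∧ χ)) ∧ ((φ ∨ ψ) ∨ (ψ → χ)))) ∨ ¬(¬((φ ∨ ψ) ∨ ¬φ) → ((χ → (φ ∨ χ)) → ((ψ → φ) → φ))) = 5/7 ∨ 0 = 5/7

5/7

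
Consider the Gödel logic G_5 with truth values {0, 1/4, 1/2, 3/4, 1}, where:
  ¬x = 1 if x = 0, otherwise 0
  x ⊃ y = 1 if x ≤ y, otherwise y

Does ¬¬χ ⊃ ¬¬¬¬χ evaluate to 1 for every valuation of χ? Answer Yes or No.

χ = 0 ↦ 1
χ = 1/4 ↦ 1
χ = 1/2 ↦ 1
χ = 3/4 ↦ 1
χ = 1 ↦ 1
Every assignment gives a value ≥ 1.

Yes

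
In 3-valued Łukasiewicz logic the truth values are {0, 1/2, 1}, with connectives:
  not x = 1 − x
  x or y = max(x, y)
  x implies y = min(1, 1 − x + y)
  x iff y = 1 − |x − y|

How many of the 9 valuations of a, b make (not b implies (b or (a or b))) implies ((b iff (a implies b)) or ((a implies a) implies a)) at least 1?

7

a = 0, b = 0 ↦ 1  ≥
a = 0, b = 1/2 ↦ 1/2  <
a = 0, b = 1 ↦ 1  ≥
a = 1/2, b = 0 ↦ 1  ≥
a = 1/2, b = 1/2 ↦ 1/2  <
a = 1/2, b = 1 ↦ 1  ≥
a = 1, b = 0 ↦ 1  ≥
a = 1, b = 1/2 ↦ 1  ≥
a = 1, b = 1 ↦ 1  ≥
So 7 of the 9 assignments meet the threshold.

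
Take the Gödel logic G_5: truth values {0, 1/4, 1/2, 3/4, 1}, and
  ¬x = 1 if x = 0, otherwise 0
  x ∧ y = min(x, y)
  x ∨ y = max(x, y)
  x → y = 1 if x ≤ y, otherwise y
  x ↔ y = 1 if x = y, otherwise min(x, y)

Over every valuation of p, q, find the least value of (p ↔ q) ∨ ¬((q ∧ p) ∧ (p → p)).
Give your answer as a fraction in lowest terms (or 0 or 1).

1/4

Take p = 1/4, q = 1/2:
p ↔ q = 1/4 ↔ 1/2 = 1/4
q ∧ p = 1/2 ∧ 1/4 = 1/4
p → p = 1/4 → 1/4 = 1
(q ∧ p) ∧ (p → p) = 1/4 ∧ 1 = 1/4
¬((q ∧ p) ∧ (p → p)) = ¬1/4 = 0
(p ↔ q) ∨ ¬((q ∧ p) ∧ (p → p)) = 1/4 ∨ 0 = 1/4
No assignment yields a value below 1/4, so this is the minimum.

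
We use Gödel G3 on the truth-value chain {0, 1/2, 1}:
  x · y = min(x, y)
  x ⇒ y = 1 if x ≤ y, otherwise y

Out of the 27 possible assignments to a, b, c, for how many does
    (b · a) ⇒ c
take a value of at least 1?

22

value 1: 22 assignments (counts)
value 1/2: 1 assignment
value 0: 4 assignments
So 22 of the 27 assignments meet the threshold.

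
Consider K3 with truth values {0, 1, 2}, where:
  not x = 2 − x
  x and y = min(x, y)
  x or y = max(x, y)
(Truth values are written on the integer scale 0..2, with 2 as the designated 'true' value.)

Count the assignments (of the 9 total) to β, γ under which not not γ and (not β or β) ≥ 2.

2

β = 0, γ = 0 ↦ 0  <
β = 0, γ = 1 ↦ 1  <
β = 0, γ = 2 ↦ 2  ≥
β = 1, γ = 0 ↦ 0  <
β = 1, γ = 1 ↦ 1  <
β = 1, γ = 2 ↦ 1  <
β = 2, γ = 0 ↦ 0  <
β = 2, γ = 1 ↦ 1  <
β = 2, γ = 2 ↦ 2  ≥
So 2 of the 9 assignments meet the threshold.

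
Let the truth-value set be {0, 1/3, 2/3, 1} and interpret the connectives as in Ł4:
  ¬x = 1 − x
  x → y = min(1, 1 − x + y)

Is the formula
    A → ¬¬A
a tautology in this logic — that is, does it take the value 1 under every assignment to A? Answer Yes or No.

Yes

A = 0 ↦ 1
A = 1/3 ↦ 1
A = 2/3 ↦ 1
A = 1 ↦ 1
Every assignment gives a value ≥ 1.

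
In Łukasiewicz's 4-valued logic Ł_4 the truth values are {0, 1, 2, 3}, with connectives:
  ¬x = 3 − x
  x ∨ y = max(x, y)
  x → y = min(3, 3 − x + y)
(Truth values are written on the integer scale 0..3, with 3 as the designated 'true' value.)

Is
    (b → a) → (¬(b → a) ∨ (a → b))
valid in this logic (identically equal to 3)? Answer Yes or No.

No

Counterexample: take a = 1, b = 0.
b → a = 0 → 1 = 3
b → a = 0 → 1 = 3
¬(b → a) = ¬3 = 0
a → b = 1 → 0 = 2
¬(b → a) ∨ (a → b) = 0 ∨ 2 = 2
(b → a) → (¬(b → a) ∨ (a → b)) = 3 → 2 = 2
This gives 2 ≠ 3.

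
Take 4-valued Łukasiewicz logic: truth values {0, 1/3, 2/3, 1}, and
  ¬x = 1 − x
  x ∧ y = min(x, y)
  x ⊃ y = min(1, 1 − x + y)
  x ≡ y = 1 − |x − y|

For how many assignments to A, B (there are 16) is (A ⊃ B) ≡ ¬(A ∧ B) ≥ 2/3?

A = 0, B = 0 ↦ 1  ≥
A = 0, B = 1/3 ↦ 1  ≥
A = 0, B = 2/3 ↦ 1  ≥
A = 0, B = 1 ↦ 1  ≥
A = 1/3, B = 0 ↦ 2/3  ≥
A = 1/3, B = 1/3 ↦ 2/3  ≥
A = 1/3, B = 2/3 ↦ 2/3  ≥
A = 1/3, B = 1 ↦ 2/3  ≥
A = 2/3, B = 0 ↦ 1/3  <
A = 2/3, B = 1/3 ↦ 1  ≥
A = 2/3, B = 2/3 ↦ 1/3  <
A = 2/3, B = 1 ↦ 1/3  <
A = 1, B = 0 ↦ 0  <
A = 1, B = 1/3 ↦ 2/3  ≥
A = 1, B = 2/3 ↦ 2/3  ≥
A = 1, B = 1 ↦ 0  <
So 11 of the 16 assignments meet the threshold.

11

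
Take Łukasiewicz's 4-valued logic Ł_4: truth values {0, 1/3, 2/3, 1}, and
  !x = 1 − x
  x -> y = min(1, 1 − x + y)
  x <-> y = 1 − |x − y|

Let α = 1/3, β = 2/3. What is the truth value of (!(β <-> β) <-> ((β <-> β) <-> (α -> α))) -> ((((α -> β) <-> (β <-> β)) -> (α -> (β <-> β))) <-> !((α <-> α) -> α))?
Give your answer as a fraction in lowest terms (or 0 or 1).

1

β <-> β = 2/3 <-> 2/3 = 1
!(β <-> β) = !1 = 0
β <-> β = 2/3 <-> 2/3 = 1
α -> α = 1/3 -> 1/3 = 1
(β <-> β) <-> (α -> α) = 1 <-> 1 = 1
!(β <-> β) <-> ((β <-> β) <-> (α -> α)) = 0 <-> 1 = 0
α -> β = 1/3 -> 2/3 = 1
β <-> β = 2/3 <-> 2/3 = 1
(α -> β) <-> (β <-> β) = 1 <-> 1 = 1
β <-> β = 2/3 <-> 2/3 = 1
α -> (β <-> β) = 1/3 -> 1 = 1
((α -> β) <-> (β <-> β)) -> (α -> (β <-> β)) = 1 -> 1 = 1
α <-> α = 1/3 <-> 1/3 = 1
(α <-> α) -> α = 1 -> 1/3 = 1/3
!((α <-> α) -> α) = !1/3 = 2/3
(((α -> β) <-> (β <-> β)) -> (α -> (β <-> β))) <-> !((α <-> α) -> α) = 1 <-> 2/3 = 2/3
(!(β <-> β) <-> ((β <-> β) <-> (α -> α))) -> ((((α -> β) <-> (β <-> β)) -> (α -> (β <-> β))) <-> !((α <-> α) -> α)) = 0 -> 2/3 = 1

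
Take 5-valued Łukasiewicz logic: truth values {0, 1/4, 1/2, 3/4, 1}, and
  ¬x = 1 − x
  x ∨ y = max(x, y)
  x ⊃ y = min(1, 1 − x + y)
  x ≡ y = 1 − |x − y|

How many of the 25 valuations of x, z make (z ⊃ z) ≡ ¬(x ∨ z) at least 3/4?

value 1: 1 assignment (counts)
value 3/4: 3 assignments (counts)
value 1/2: 5 assignments
value 1/4: 7 assignments
value 0: 9 assignments
So 4 of the 25 assignments meet the threshold.

4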